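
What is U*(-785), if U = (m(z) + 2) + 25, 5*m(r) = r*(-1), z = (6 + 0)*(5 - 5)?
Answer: -21195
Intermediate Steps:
z = 0 (z = 6*0 = 0)
m(r) = -r/5 (m(r) = (r*(-1))/5 = (-r)/5 = -r/5)
U = 27 (U = (-⅕*0 + 2) + 25 = (0 + 2) + 25 = 2 + 25 = 27)
U*(-785) = 27*(-785) = -21195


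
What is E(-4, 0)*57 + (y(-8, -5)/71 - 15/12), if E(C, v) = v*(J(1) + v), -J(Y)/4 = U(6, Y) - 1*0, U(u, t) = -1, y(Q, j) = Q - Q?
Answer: -5/4 ≈ -1.2500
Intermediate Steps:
y(Q, j) = 0
J(Y) = 4 (J(Y) = -4*(-1 - 1*0) = -4*(-1 + 0) = -4*(-1) = 4)
E(C, v) = v*(4 + v)
E(-4, 0)*57 + (y(-8, -5)/71 - 15/12) = (0*(4 + 0))*57 + (0/71 - 15/12) = (0*4)*57 + (0*(1/71) - 15*1/12) = 0*57 + (0 - 5/4) = 0 - 5/4 = -5/4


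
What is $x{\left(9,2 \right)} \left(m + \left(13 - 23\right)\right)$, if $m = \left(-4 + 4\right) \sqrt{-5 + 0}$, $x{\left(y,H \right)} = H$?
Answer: $-20$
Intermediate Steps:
$m = 0$ ($m = 0 \sqrt{-5} = 0 i \sqrt{5} = 0$)
$x{\left(9,2 \right)} \left(m + \left(13 - 23\right)\right) = 2 \left(0 + \left(13 - 23\right)\right) = 2 \left(0 - 10\right) = 2 \left(-10\right) = -20$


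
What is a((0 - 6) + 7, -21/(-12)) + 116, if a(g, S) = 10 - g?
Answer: 125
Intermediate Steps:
a((0 - 6) + 7, -21/(-12)) + 116 = (10 - ((0 - 6) + 7)) + 116 = (10 - (-6 + 7)) + 116 = (10 - 1*1) + 116 = (10 - 1) + 116 = 9 + 116 = 125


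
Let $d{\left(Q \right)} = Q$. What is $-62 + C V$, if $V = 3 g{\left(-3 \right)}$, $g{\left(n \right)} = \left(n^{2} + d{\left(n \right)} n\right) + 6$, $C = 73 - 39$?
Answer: $2386$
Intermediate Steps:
$C = 34$
$g{\left(n \right)} = 6 + 2 n^{2}$ ($g{\left(n \right)} = \left(n^{2} + n n\right) + 6 = \left(n^{2} + n^{2}\right) + 6 = 2 n^{2} + 6 = 6 + 2 n^{2}$)
$V = 72$ ($V = 3 \left(6 + 2 \left(-3\right)^{2}\right) = 3 \left(6 + 2 \cdot 9\right) = 3 \left(6 + 18\right) = 3 \cdot 24 = 72$)
$-62 + C V = -62 + 34 \cdot 72 = -62 + 2448 = 2386$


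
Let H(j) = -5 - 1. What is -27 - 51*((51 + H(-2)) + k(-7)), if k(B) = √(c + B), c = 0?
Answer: -2322 - 51*I*√7 ≈ -2322.0 - 134.93*I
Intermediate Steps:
H(j) = -6
k(B) = √B (k(B) = √(0 + B) = √B)
-27 - 51*((51 + H(-2)) + k(-7)) = -27 - 51*((51 - 6) + √(-7)) = -27 - 51*(45 + I*√7) = -27 + (-2295 - 51*I*√7) = -2322 - 51*I*√7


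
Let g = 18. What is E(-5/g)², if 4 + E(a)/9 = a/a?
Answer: 729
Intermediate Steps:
E(a) = -27 (E(a) = -36 + 9*(a/a) = -36 + 9*1 = -36 + 9 = -27)
E(-5/g)² = (-27)² = 729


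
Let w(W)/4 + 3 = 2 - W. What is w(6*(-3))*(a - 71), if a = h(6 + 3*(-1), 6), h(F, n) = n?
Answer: -4420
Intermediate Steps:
w(W) = -4 - 4*W (w(W) = -12 + 4*(2 - W) = -12 + (8 - 4*W) = -4 - 4*W)
a = 6
w(6*(-3))*(a - 71) = (-4 - 24*(-3))*(6 - 71) = (-4 - 4*(-18))*(-65) = (-4 + 72)*(-65) = 68*(-65) = -4420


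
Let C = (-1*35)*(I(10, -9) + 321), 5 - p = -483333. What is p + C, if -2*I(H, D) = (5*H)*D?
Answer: 464228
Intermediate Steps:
I(H, D) = -5*D*H/2 (I(H, D) = -5*H*D/2 = -5*D*H/2)
p = 483338 (p = 5 - 1*(-483333) = 5 + 483333 = 483338)
C = -19110 (C = (-1*35)*(-5/2*(-9)*10 + 321) = -35*(225 + 321) = -35*546 = -19110)
p + C = 483338 - 19110 = 464228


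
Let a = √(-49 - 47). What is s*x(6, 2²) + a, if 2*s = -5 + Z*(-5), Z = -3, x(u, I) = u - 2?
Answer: 20 + 4*I*√6 ≈ 20.0 + 9.798*I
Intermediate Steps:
x(u, I) = -2 + u
a = 4*I*√6 (a = √(-96) = 4*I*√6 ≈ 9.798*I)
s = 5 (s = (-5 - 3*(-5))/2 = (-5 + 15)/2 = (½)*10 = 5)
s*x(6, 2²) + a = 5*(-2 + 6) + 4*I*√6 = 5*4 + 4*I*√6 = 20 + 4*I*√6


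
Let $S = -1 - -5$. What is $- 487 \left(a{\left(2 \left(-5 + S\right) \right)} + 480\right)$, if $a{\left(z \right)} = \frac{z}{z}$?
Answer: $-234247$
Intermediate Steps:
$S = 4$ ($S = -1 + 5 = 4$)
$a{\left(z \right)} = 1$
$- 487 \left(a{\left(2 \left(-5 + S\right) \right)} + 480\right) = - 487 \left(1 + 480\right) = \left(-487\right) 481 = -234247$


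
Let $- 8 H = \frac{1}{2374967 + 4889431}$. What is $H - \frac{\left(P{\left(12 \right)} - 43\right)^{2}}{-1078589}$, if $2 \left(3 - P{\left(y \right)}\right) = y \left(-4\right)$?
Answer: $\frac{14876408515}{62682398195376} \approx 0.00023733$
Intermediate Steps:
$P{\left(y \right)} = 3 + 2 y$ ($P{\left(y \right)} = 3 - \frac{y \left(-4\right)}{2} = 3 - \frac{\left(-4\right) y}{2} = 3 + 2 y$)
$H = - \frac{1}{58115184}$ ($H = - \frac{1}{8 \left(2374967 + 4889431\right)} = - \frac{1}{8 \cdot 7264398} = \left(- \frac{1}{8}\right) \frac{1}{7264398} = - \frac{1}{58115184} \approx -1.7207 \cdot 10^{-8}$)
$H - \frac{\left(P{\left(12 \right)} - 43\right)^{2}}{-1078589} = - \frac{1}{58115184} - \frac{\left(\left(3 + 2 \cdot 12\right) - 43\right)^{2}}{-1078589} = - \frac{1}{58115184} - \left(\left(3 + 24\right) - 43\right)^{2} \left(- \frac{1}{1078589}\right) = - \frac{1}{58115184} - \left(27 - 43\right)^{2} \left(- \frac{1}{1078589}\right) = - \frac{1}{58115184} - \left(-16\right)^{2} \left(- \frac{1}{1078589}\right) = - \frac{1}{58115184} - 256 \left(- \frac{1}{1078589}\right) = - \frac{1}{58115184} - - \frac{256}{1078589} = - \frac{1}{58115184} + \frac{256}{1078589} = \frac{14876408515}{62682398195376}$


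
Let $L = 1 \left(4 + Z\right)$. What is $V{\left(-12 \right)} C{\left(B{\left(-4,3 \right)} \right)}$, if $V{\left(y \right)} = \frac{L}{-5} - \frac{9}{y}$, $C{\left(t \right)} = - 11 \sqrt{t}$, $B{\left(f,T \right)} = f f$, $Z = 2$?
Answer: $\frac{99}{5} \approx 19.8$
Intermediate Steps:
$L = 6$ ($L = 1 \left(4 + 2\right) = 1 \cdot 6 = 6$)
$B{\left(f,T \right)} = f^{2}$
$V{\left(y \right)} = - \frac{6}{5} - \frac{9}{y}$ ($V{\left(y \right)} = \frac{6}{-5} - \frac{9}{y} = 6 \left(- \frac{1}{5}\right) - \frac{9}{y} = - \frac{6}{5} - \frac{9}{y}$)
$V{\left(-12 \right)} C{\left(B{\left(-4,3 \right)} \right)} = \left(- \frac{6}{5} - \frac{9}{-12}\right) \left(- 11 \sqrt{\left(-4\right)^{2}}\right) = \left(- \frac{6}{5} - - \frac{3}{4}\right) \left(- 11 \sqrt{16}\right) = \left(- \frac{6}{5} + \frac{3}{4}\right) \left(\left(-11\right) 4\right) = \left(- \frac{9}{20}\right) \left(-44\right) = \frac{99}{5}$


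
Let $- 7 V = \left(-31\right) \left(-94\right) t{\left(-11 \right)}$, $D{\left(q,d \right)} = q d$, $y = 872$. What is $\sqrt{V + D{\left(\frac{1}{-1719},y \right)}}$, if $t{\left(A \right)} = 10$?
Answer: $\frac{2 i \sqrt{16745177617}}{4011} \approx 64.524 i$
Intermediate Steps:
$D{\left(q,d \right)} = d q$
$V = - \frac{29140}{7}$ ($V = - \frac{\left(-31\right) \left(-94\right) 10}{7} = - \frac{2914 \cdot 10}{7} = \left(- \frac{1}{7}\right) 29140 = - \frac{29140}{7} \approx -4162.9$)
$\sqrt{V + D{\left(\frac{1}{-1719},y \right)}} = \sqrt{- \frac{29140}{7} + \frac{872}{-1719}} = \sqrt{- \frac{29140}{7} + 872 \left(- \frac{1}{1719}\right)} = \sqrt{- \frac{29140}{7} - \frac{872}{1719}} = \sqrt{- \frac{50097764}{12033}} = \frac{2 i \sqrt{16745177617}}{4011}$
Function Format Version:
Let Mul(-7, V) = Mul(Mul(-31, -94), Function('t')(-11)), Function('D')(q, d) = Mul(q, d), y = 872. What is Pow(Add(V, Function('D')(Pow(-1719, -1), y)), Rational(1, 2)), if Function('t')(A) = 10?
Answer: Mul(Rational(2, 4011), I, Pow(16745177617, Rational(1, 2))) ≈ Mul(64.524, I)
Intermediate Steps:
Function('D')(q, d) = Mul(d, q)
V = Rational(-29140, 7) (V = Mul(Rational(-1, 7), Mul(Mul(-31, -94), 10)) = Mul(Rational(-1, 7), Mul(2914, 10)) = Mul(Rational(-1, 7), 29140) = Rational(-29140, 7) ≈ -4162.9)
Pow(Add(V, Function('D')(Pow(-1719, -1), y)), Rational(1, 2)) = Pow(Add(Rational(-29140, 7), Mul(872, Pow(-1719, -1))), Rational(1, 2)) = Pow(Add(Rational(-29140, 7), Mul(872, Rational(-1, 1719))), Rational(1, 2)) = Pow(Add(Rational(-29140, 7), Rational(-872, 1719)), Rational(1, 2)) = Pow(Rational(-50097764, 12033), Rational(1, 2)) = Mul(Rational(2, 4011), I, Pow(16745177617, Rational(1, 2)))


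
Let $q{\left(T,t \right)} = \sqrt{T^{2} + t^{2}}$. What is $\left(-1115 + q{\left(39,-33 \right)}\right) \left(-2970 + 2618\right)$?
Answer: $392480 - 1056 \sqrt{290} \approx 3.745 \cdot 10^{5}$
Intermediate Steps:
$\left(-1115 + q{\left(39,-33 \right)}\right) \left(-2970 + 2618\right) = \left(-1115 + \sqrt{39^{2} + \left(-33\right)^{2}}\right) \left(-2970 + 2618\right) = \left(-1115 + \sqrt{1521 + 1089}\right) \left(-352\right) = \left(-1115 + \sqrt{2610}\right) \left(-352\right) = \left(-1115 + 3 \sqrt{290}\right) \left(-352\right) = 392480 - 1056 \sqrt{290}$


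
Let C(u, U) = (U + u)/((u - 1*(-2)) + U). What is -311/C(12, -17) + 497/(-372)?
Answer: -349561/1860 ≈ -187.94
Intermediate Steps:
C(u, U) = (U + u)/(2 + U + u) (C(u, U) = (U + u)/((u + 2) + U) = (U + u)/((2 + u) + U) = (U + u)/(2 + U + u))
-311/C(12, -17) + 497/(-372) = -311*(2 - 17 + 12)/(-17 + 12) + 497/(-372) = -311/(-5/(-3)) + 497*(-1/372) = -311/((-⅓*(-5))) - 497/372 = -311/5/3 - 497/372 = -311*⅗ - 497/372 = -933/5 - 497/372 = -349561/1860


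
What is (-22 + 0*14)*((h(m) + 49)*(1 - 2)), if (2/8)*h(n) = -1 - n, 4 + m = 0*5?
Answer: 1342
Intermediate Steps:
m = -4 (m = -4 + 0*5 = -4 + 0 = -4)
h(n) = -4 - 4*n (h(n) = 4*(-1 - n) = -4 - 4*n)
(-22 + 0*14)*((h(m) + 49)*(1 - 2)) = (-22 + 0*14)*(((-4 - 4*(-4)) + 49)*(1 - 2)) = (-22 + 0)*(((-4 + 16) + 49)*(-1)) = -22*(12 + 49)*(-1) = -1342*(-1) = -22*(-61) = 1342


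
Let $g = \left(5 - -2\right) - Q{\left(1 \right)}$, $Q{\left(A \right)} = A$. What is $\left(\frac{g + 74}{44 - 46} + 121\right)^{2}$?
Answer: $6561$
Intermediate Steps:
$g = 6$ ($g = \left(5 - -2\right) - 1 = \left(5 + 2\right) - 1 = 7 - 1 = 6$)
$\left(\frac{g + 74}{44 - 46} + 121\right)^{2} = \left(\frac{6 + 74}{44 - 46} + 121\right)^{2} = \left(\frac{80}{-2} + 121\right)^{2} = \left(80 \left(- \frac{1}{2}\right) + 121\right)^{2} = \left(-40 + 121\right)^{2} = 81^{2} = 6561$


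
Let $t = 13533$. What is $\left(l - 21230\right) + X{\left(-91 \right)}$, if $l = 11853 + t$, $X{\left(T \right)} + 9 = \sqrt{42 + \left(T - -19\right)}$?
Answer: $4147 + i \sqrt{30} \approx 4147.0 + 5.4772 i$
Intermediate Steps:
$X{\left(T \right)} = -9 + \sqrt{61 + T}$ ($X{\left(T \right)} = -9 + \sqrt{42 + \left(T - -19\right)} = -9 + \sqrt{42 + \left(T + 19\right)} = -9 + \sqrt{42 + \left(19 + T\right)} = -9 + \sqrt{61 + T}$)
$l = 25386$ ($l = 11853 + 13533 = 25386$)
$\left(l - 21230\right) + X{\left(-91 \right)} = \left(25386 - 21230\right) - \left(9 - \sqrt{61 - 91}\right) = 4156 - \left(9 - \sqrt{-30}\right) = 4156 - \left(9 - i \sqrt{30}\right) = 4147 + i \sqrt{30}$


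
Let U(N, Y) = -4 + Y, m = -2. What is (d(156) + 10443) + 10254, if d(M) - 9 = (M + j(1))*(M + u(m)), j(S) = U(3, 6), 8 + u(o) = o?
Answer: 43774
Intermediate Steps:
u(o) = -8 + o
j(S) = 2 (j(S) = -4 + 6 = 2)
d(M) = 9 + (-10 + M)*(2 + M) (d(M) = 9 + (M + 2)*(M + (-8 - 2)) = 9 + (2 + M)*(M - 10) = 9 + (2 + M)*(-10 + M) = 9 + (-10 + M)*(2 + M))
(d(156) + 10443) + 10254 = ((-11 + 156² - 8*156) + 10443) + 10254 = ((-11 + 24336 - 1248) + 10443) + 10254 = (23077 + 10443) + 10254 = 33520 + 10254 = 43774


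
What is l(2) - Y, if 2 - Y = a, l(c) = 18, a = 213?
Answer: 229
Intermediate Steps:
Y = -211 (Y = 2 - 1*213 = 2 - 213 = -211)
l(2) - Y = 18 - 1*(-211) = 18 + 211 = 229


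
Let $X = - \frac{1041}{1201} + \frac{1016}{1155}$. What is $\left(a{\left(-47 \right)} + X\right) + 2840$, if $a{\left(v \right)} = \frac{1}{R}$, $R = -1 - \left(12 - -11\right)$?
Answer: $\frac{10505280701}{3699080} \approx 2840.0$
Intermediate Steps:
$X = \frac{17861}{1387155}$ ($X = \left(-1041\right) \frac{1}{1201} + 1016 \cdot \frac{1}{1155} = - \frac{1041}{1201} + \frac{1016}{1155} = \frac{17861}{1387155} \approx 0.012876$)
$R = -24$ ($R = -1 - \left(12 + 11\right) = -1 - 23 = -24$)
$a{\left(v \right)} = - \frac{1}{24}$ ($a{\left(v \right)} = \frac{1}{-24} = - \frac{1}{24}$)
$\left(a{\left(-47 \right)} + X\right) + 2840 = \left(- \frac{1}{24} + \frac{17861}{1387155}\right) + 2840 = - \frac{106499}{3699080} + 2840 = \frac{10505280701}{3699080}$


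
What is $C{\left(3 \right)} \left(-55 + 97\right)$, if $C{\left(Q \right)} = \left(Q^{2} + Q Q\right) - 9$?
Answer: $378$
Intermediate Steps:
$C{\left(Q \right)} = -9 + 2 Q^{2}$ ($C{\left(Q \right)} = \left(Q^{2} + Q^{2}\right) - 9 = 2 Q^{2} - 9 = -9 + 2 Q^{2}$)
$C{\left(3 \right)} \left(-55 + 97\right) = \left(-9 + 2 \cdot 3^{2}\right) \left(-55 + 97\right) = \left(-9 + 2 \cdot 9\right) 42 = \left(-9 + 18\right) 42 = 9 \cdot 42 = 378$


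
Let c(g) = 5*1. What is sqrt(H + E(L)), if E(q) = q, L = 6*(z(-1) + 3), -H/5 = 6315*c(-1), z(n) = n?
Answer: I*sqrt(157863) ≈ 397.32*I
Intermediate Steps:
c(g) = 5
H = -157875 (H = -31575*5 = -5*31575 = -157875)
L = 12 (L = 6*(-1 + 3) = 6*2 = 12)
sqrt(H + E(L)) = sqrt(-157875 + 12) = sqrt(-157863) = I*sqrt(157863)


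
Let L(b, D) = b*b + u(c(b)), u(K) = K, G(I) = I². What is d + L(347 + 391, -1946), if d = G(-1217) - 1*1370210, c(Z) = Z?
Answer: 656261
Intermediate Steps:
L(b, D) = b + b² (L(b, D) = b*b + b = b² + b = b + b²)
d = 110879 (d = (-1217)² - 1*1370210 = 1481089 - 1370210 = 110879)
d + L(347 + 391, -1946) = 110879 + (347 + 391)*(1 + (347 + 391)) = 110879 + 738*(1 + 738) = 110879 + 738*739 = 110879 + 545382 = 656261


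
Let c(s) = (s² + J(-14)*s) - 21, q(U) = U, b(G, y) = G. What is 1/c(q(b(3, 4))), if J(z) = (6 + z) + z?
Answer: -1/78 ≈ -0.012821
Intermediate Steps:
J(z) = 6 + 2*z
c(s) = -21 + s² - 22*s (c(s) = (s² + (6 + 2*(-14))*s) - 21 = (s² + (6 - 28)*s) - 21 = (s² - 22*s) - 21 = -21 + s² - 22*s)
1/c(q(b(3, 4))) = 1/(-21 + 3² - 22*3) = 1/(-21 + 9 - 66) = 1/(-78) = -1/78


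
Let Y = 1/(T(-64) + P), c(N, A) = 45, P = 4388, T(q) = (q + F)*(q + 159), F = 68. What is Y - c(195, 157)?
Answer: -214559/4768 ≈ -45.000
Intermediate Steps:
T(q) = (68 + q)*(159 + q) (T(q) = (q + 68)*(q + 159) = (68 + q)*(159 + q))
Y = 1/4768 (Y = 1/((10812 + (-64)² + 227*(-64)) + 4388) = 1/((10812 + 4096 - 14528) + 4388) = 1/(380 + 4388) = 1/4768 ≈ 0.00020973)
Y - c(195, 157) = 1/4768 - 1*45 = 1/4768 - 45 = -214559/4768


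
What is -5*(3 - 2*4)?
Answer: 25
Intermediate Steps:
-5*(3 - 2*4) = -5*(3 - 8) = -5*(-5) = 25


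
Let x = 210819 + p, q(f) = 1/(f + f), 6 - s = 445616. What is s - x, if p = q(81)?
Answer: -106341499/162 ≈ -6.5643e+5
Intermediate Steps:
s = -445610 (s = 6 - 1*445616 = 6 - 445616 = -445610)
q(f) = 1/(2*f)
p = 1/162 (p = (1/2)/81 = (1/2)*(1/81) = 1/162 ≈ 0.0061728)
x = 34152679/162 (x = 210819 + 1/162 = 34152679/162 ≈ 2.1082e+5)
s - x = -445610 - 1*34152679/162 = -445610 - 34152679/162 = -106341499/162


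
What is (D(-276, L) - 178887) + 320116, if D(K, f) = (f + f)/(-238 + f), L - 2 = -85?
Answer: 45334675/321 ≈ 1.4123e+5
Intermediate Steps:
L = -83 (L = 2 - 85 = -83)
D(K, f) = 2*f/(-238 + f) (D(K, f) = (2*f)/(-238 + f) = 2*f/(-238 + f))
(D(-276, L) - 178887) + 320116 = (2*(-83)/(-238 - 83) - 178887) + 320116 = (2*(-83)/(-321) - 178887) + 320116 = (2*(-83)*(-1/321) - 178887) + 320116 = (166/321 - 178887) + 320116 = -57422561/321 + 320116 = 45334675/321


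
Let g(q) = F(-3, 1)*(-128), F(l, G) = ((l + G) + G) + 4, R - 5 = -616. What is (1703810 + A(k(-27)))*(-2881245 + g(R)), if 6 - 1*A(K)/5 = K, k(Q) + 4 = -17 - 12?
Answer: -4910310224145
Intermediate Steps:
k(Q) = -33 (k(Q) = -4 + (-17 - 12) = -4 - 29 = -33)
A(K) = 30 - 5*K
R = -611 (R = 5 - 616 = -611)
F(l, G) = 4 + l + 2*G (F(l, G) = ((G + l) + G) + 4 = (l + 2*G) + 4 = 4 + l + 2*G)
g(q) = -384 (g(q) = (4 - 3 + 2*1)*(-128) = (4 - 3 + 2)*(-128) = 3*(-128) = -384)
(1703810 + A(k(-27)))*(-2881245 + g(R)) = (1703810 + (30 - 5*(-33)))*(-2881245 - 384) = (1703810 + (30 + 165))*(-2881629) = (1703810 + 195)*(-2881629) = 1704005*(-2881629) = -4910310224145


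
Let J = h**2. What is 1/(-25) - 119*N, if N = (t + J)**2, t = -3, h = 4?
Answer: -502776/25 ≈ -20111.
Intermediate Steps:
J = 16 (J = 4**2 = 16)
N = 169 (N = (-3 + 16)**2 = 13**2 = 169)
1/(-25) - 119*N = 1/(-25) - 119*169 = -1/25 - 20111 = -502776/25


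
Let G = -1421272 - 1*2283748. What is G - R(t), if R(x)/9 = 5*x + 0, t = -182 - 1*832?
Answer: -3659390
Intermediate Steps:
t = -1014 (t = -182 - 832 = -1014)
G = -3705020 (G = -1421272 - 2283748 = -3705020)
R(x) = 45*x (R(x) = 9*(5*x + 0) = 9*(5*x) = 45*x)
G - R(t) = -3705020 - 45*(-1014) = -3705020 - 1*(-45630) = -3705020 + 45630 = -3659390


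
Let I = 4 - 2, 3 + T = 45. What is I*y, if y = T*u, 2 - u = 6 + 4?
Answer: -672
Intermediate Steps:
T = 42 (T = -3 + 45 = 42)
u = -8 (u = 2 - (6 + 4) = 2 - 1*10 = 2 - 10 = -8)
I = 2
y = -336 (y = 42*(-8) = -336)
I*y = 2*(-336) = -672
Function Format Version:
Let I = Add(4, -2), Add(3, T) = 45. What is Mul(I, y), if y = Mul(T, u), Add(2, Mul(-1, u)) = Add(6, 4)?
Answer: -672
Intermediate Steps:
T = 42 (T = Add(-3, 45) = 42)
u = -8 (u = Add(2, Mul(-1, Add(6, 4))) = Add(2, Mul(-1, 10)) = Add(2, -10) = -8)
I = 2
y = -336 (y = Mul(42, -8) = -336)
Mul(I, y) = Mul(2, -336) = -672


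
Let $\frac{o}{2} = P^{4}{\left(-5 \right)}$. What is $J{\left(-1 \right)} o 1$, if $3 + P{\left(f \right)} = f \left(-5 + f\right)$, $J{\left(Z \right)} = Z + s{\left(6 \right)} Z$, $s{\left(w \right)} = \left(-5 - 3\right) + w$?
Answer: $9759362$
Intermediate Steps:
$s{\left(w \right)} = -8 + w$
$J{\left(Z \right)} = - Z$ ($J{\left(Z \right)} = Z + \left(-8 + 6\right) Z = Z - 2 Z = - Z$)
$P{\left(f \right)} = -3 + f \left(-5 + f\right)$
$o = 9759362$ ($o = 2 \left(-3 + \left(-5\right)^{2} - -25\right)^{4} = 2 \left(-3 + 25 + 25\right)^{4} = 2 \cdot 47^{4} = 2 \cdot 4879681 = 9759362$)
$J{\left(-1 \right)} o 1 = \left(-1\right) \left(-1\right) 9759362 \cdot 1 = 1 \cdot 9759362 \cdot 1 = 9759362 \cdot 1 = 9759362$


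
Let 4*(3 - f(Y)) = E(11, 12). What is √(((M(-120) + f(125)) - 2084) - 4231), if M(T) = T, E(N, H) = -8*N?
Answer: I*√6410 ≈ 80.063*I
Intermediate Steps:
f(Y) = 25 (f(Y) = 3 - (-2)*11 = 3 - ¼*(-88) = 3 + 22 = 25)
√(((M(-120) + f(125)) - 2084) - 4231) = √(((-120 + 25) - 2084) - 4231) = √((-95 - 2084) - 4231) = √(-2179 - 4231) = √(-6410) = I*√6410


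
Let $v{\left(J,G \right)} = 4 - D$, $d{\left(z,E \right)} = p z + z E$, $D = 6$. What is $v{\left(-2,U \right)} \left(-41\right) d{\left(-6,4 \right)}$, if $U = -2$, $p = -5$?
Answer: $492$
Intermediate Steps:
$d{\left(z,E \right)} = - 5 z + E z$ ($d{\left(z,E \right)} = - 5 z + z E = - 5 z + E z$)
$v{\left(J,G \right)} = -2$ ($v{\left(J,G \right)} = 4 - 6 = -2$)
$v{\left(-2,U \right)} \left(-41\right) d{\left(-6,4 \right)} = \left(-2\right) \left(-41\right) \left(- 6 \left(-5 + 4\right)\right) = 82 \left(\left(-6\right) \left(-1\right)\right) = 82 \cdot 6 = 492$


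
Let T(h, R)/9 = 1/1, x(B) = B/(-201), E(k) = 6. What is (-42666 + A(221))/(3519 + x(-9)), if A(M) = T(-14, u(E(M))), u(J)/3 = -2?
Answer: -952673/78592 ≈ -12.122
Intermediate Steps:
u(J) = -6 (u(J) = 3*(-2) = -6)
x(B) = -B/201 (x(B) = B*(-1/201) = -B/201)
T(h, R) = 9 (T(h, R) = 9/1 = 9*1 = 9)
A(M) = 9
(-42666 + A(221))/(3519 + x(-9)) = (-42666 + 9)/(3519 - 1/201*(-9)) = -42657/(3519 + 3/67) = -42657/235776/67 = -42657*67/235776 = -952673/78592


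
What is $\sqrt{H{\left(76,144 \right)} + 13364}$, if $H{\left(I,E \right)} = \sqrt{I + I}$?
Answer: $\sqrt{13364 + 2 \sqrt{38}} \approx 115.66$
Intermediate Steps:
$H{\left(I,E \right)} = \sqrt{2} \sqrt{I}$ ($H{\left(I,E \right)} = \sqrt{2 I} = \sqrt{2} \sqrt{I}$)
$\sqrt{H{\left(76,144 \right)} + 13364} = \sqrt{\sqrt{2} \sqrt{76} + 13364} = \sqrt{\sqrt{2} \cdot 2 \sqrt{19} + 13364} = \sqrt{2 \sqrt{38} + 13364} = \sqrt{13364 + 2 \sqrt{38}}$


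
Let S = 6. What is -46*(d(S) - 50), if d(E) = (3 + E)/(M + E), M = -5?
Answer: 1886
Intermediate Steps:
d(E) = (3 + E)/(-5 + E)
-46*(d(S) - 50) = -46*((3 + 6)/(-5 + 6) - 50) = -46*(9/1 - 50) = -46*(1*9 - 50) = -46*(9 - 50) = -46*(-41) = 1886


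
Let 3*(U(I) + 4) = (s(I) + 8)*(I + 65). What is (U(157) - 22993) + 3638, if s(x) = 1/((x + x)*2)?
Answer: -5892801/314 ≈ -18767.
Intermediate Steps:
s(x) = 1/(4*x) (s(x) = (½)/(2*x) = (1/(2*x))*(½) = 1/(4*x))
U(I) = -4 + (8 + 1/(4*I))*(65 + I)/3 (U(I) = -4 + ((1/(4*I) + 8)*(I + 65))/3 = -4 + ((8 + 1/(4*I))*(65 + I))/3 = -4 + (8 + 1/(4*I))*(65 + I)/3)
(U(157) - 22993) + 3638 = ((1/12)*(65 + 157*(2033 + 32*157))/157 - 22993) + 3638 = ((1/12)*(1/157)*(65 + 157*(2033 + 5024)) - 22993) + 3638 = ((1/12)*(1/157)*(65 + 157*7057) - 22993) + 3638 = ((1/12)*(1/157)*(65 + 1107949) - 22993) + 3638 = ((1/12)*(1/157)*1108014 - 22993) + 3638 = (184669/314 - 22993) + 3638 = -7035133/314 + 3638 = -5892801/314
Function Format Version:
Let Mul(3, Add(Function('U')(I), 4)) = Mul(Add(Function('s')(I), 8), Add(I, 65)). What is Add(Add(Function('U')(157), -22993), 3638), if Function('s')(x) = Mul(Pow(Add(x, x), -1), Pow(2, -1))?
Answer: Rational(-5892801, 314) ≈ -18767.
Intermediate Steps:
Function('s')(x) = Mul(Rational(1, 4), Pow(x, -1)) (Function('s')(x) = Mul(Pow(Mul(2, x), -1), Rational(1, 2)) = Mul(Mul(Rational(1, 2), Pow(x, -1)), Rational(1, 2)) = Mul(Rational(1, 4), Pow(x, -1)))
Function('U')(I) = Add(-4, Mul(Rational(1, 3), Add(8, Mul(Rational(1, 4), Pow(I, -1))), Add(65, I))) (Function('U')(I) = Add(-4, Mul(Rational(1, 3), Mul(Add(Mul(Rational(1, 4), Pow(I, -1)), 8), Add(I, 65)))) = Add(-4, Mul(Rational(1, 3), Mul(Add(8, Mul(Rational(1, 4), Pow(I, -1))), Add(65, I)))) = Add(-4, Mul(Rational(1, 3), Add(8, Mul(Rational(1, 4), Pow(I, -1))), Add(65, I))))
Add(Add(Function('U')(157), -22993), 3638) = Add(Add(Mul(Rational(1, 12), Pow(157, -1), Add(65, Mul(157, Add(2033, Mul(32, 157))))), -22993), 3638) = Add(Add(Mul(Rational(1, 12), Rational(1, 157), Add(65, Mul(157, Add(2033, 5024)))), -22993), 3638) = Add(Add(Mul(Rational(1, 12), Rational(1, 157), Add(65, Mul(157, 7057))), -22993), 3638) = Add(Add(Mul(Rational(1, 12), Rational(1, 157), Add(65, 1107949)), -22993), 3638) = Add(Add(Mul(Rational(1, 12), Rational(1, 157), 1108014), -22993), 3638) = Add(Add(Rational(184669, 314), -22993), 3638) = Add(Rational(-7035133, 314), 3638) = Rational(-5892801, 314)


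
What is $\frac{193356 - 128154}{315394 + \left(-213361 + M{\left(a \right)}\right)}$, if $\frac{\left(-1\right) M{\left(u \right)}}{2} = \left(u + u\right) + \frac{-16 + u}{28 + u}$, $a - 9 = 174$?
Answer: $\frac{13757622}{21374177} \approx 0.64366$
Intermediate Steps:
$a = 183$ ($a = 9 + 174 = 183$)
$M{\left(u \right)} = - 4 u - \frac{2 \left(-16 + u\right)}{28 + u}$ ($M{\left(u \right)} = - 2 \left(\left(u + u\right) + \frac{-16 + u}{28 + u}\right) = - 2 \left(2 u + \frac{-16 + u}{28 + u}\right) = - 4 u - \frac{2 \left(-16 + u\right)}{28 + u}$)
$\frac{193356 - 128154}{315394 + \left(-213361 + M{\left(a \right)}\right)} = \frac{193356 - 128154}{315394 - \left(213361 - \frac{2 \left(16 - 10431 - 2 \cdot 183^{2}\right)}{28 + 183}\right)} = \frac{65202}{315394 - \left(213361 - \frac{2 \left(16 - 10431 - 66978\right)}{211}\right)} = \frac{65202}{315394 - \left(213361 - - \frac{154786}{211}\right)} = \frac{65202}{315394 - \frac{45173957}{211}} = \frac{65202}{\frac{21374177}{211}} = 65202 \cdot \frac{211}{21374177} = \frac{13757622}{21374177}$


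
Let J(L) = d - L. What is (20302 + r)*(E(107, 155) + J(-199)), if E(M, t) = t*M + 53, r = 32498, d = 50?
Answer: 891633600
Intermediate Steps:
J(L) = 50 - L
E(M, t) = 53 + M*t (E(M, t) = M*t + 53 = 53 + M*t)
(20302 + r)*(E(107, 155) + J(-199)) = (20302 + 32498)*((53 + 107*155) + (50 - 1*(-199))) = 52800*((53 + 16585) + (50 + 199)) = 52800*(16638 + 249) = 52800*16887 = 891633600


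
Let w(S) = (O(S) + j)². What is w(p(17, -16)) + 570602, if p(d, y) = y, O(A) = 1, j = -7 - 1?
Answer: 570651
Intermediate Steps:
j = -8
w(S) = 49 (w(S) = (1 - 8)² = (-7)² = 49)
w(p(17, -16)) + 570602 = 49 + 570602 = 570651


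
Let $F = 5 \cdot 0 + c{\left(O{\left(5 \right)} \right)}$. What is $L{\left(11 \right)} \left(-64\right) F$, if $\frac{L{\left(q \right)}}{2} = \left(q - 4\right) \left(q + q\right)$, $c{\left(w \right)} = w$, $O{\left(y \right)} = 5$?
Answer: $-98560$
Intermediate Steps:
$F = 5$ ($F = 5 \cdot 0 + 5 = 0 + 5 = 5$)
$L{\left(q \right)} = 4 q \left(-4 + q\right)$ ($L{\left(q \right)} = 2 \left(q - 4\right) \left(q + q\right) = 2 \left(-4 + q\right) 2 q = 2 \cdot 2 q \left(-4 + q\right) = 4 q \left(-4 + q\right)$)
$L{\left(11 \right)} \left(-64\right) F = 4 \cdot 11 \left(-4 + 11\right) \left(-64\right) 5 = 4 \cdot 11 \cdot 7 \left(-64\right) 5 = 308 \left(-64\right) 5 = \left(-19712\right) 5 = -98560$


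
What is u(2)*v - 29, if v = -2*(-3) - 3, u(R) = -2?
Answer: -35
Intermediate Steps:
v = 3 (v = 6 - 3 = 3)
u(2)*v - 29 = -2*3 - 29 = -6 - 29 = -35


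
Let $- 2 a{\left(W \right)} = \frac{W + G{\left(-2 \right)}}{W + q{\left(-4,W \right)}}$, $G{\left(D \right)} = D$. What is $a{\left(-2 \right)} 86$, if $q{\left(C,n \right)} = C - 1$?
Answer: $- \frac{172}{7} \approx -24.571$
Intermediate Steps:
$q{\left(C,n \right)} = -1 + C$
$a{\left(W \right)} = - \frac{-2 + W}{2 \left(-5 + W\right)}$ ($a{\left(W \right)} = - \frac{\left(W - 2\right) \frac{1}{W - 5}}{2} = - \frac{\left(-2 + W\right) \frac{1}{W - 5}}{2} = - \frac{\left(-2 + W\right) \frac{1}{-5 + W}}{2} = - \frac{\frac{1}{-5 + W} \left(-2 + W\right)}{2} = - \frac{-2 + W}{2 \left(-5 + W\right)}$)
$a{\left(-2 \right)} 86 = \frac{2 - -2}{2 \left(-5 - 2\right)} 86 = \frac{2 + 2}{2 \left(-7\right)} 86 = \frac{1}{2} \left(- \frac{1}{7}\right) 4 \cdot 86 = \left(- \frac{2}{7}\right) 86 = - \frac{172}{7}$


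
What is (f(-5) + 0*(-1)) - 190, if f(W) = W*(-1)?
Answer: -185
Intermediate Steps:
f(W) = -W
(f(-5) + 0*(-1)) - 190 = (-1*(-5) + 0*(-1)) - 190 = (5 + 0) - 190 = 5 - 190 = -185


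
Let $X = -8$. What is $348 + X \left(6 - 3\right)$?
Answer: $324$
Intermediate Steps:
$348 + X \left(6 - 3\right) = 348 - 8 \left(6 - 3\right) = 348 - 24 = 324$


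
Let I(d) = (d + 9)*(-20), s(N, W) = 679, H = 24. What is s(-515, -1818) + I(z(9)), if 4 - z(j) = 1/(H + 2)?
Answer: 5457/13 ≈ 419.77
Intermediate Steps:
z(j) = 103/26 (z(j) = 4 - 1/(24 + 2) = 4 - 1/26 = 103/26)
I(d) = -180 - 20*d (I(d) = (9 + d)*(-20) = -180 - 20*d)
s(-515, -1818) + I(z(9)) = 679 + (-180 - 20*103/26) = 679 + (-180 - 1030/13) = 679 - 3370/13 = 5457/13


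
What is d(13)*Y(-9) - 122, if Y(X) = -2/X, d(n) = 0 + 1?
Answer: -1096/9 ≈ -121.78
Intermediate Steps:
d(n) = 1
d(13)*Y(-9) - 122 = 1*(-2/(-9)) - 122 = 1*(-2*(-1/9)) - 122 = 1*(2/9) - 122 = 2/9 - 122 = -1096/9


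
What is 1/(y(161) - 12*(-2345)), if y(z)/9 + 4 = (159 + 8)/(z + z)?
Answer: 322/9050991 ≈ 3.5576e-5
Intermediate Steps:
y(z) = -36 + 1503/(2*z) (y(z) = -36 + 9*((159 + 8)/(z + z)) = -36 + 9*(167/((2*z))) = -36 + 9*(167*(1/(2*z))) = -36 + 9*(167/(2*z)) = -36 + 1503/(2*z))
1/(y(161) - 12*(-2345)) = 1/((-36 + (1503/2)/161) - 12*(-2345)) = 1/((-36 + (1503/2)*(1/161)) + 28140) = 1/((-36 + 1503/322) + 28140) = 1/(-10089/322 + 28140) = 1/(9050991/322) = 322/9050991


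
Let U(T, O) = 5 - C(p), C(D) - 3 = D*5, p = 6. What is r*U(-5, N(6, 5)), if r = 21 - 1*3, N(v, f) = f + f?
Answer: -504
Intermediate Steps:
N(v, f) = 2*f
r = 18 (r = 21 - 3 = 18)
C(D) = 3 + 5*D (C(D) = 3 + D*5 = 3 + 5*D)
U(T, O) = -28 (U(T, O) = 5 - (3 + 5*6) = 5 - (3 + 30) = 5 - 1*33 = 5 - 33 = -28)
r*U(-5, N(6, 5)) = 18*(-28) = -504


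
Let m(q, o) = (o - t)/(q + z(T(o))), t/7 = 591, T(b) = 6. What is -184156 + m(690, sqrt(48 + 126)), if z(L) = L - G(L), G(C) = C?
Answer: -42357259/230 + sqrt(174)/690 ≈ -1.8416e+5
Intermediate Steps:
z(L) = 0 (z(L) = L - L = 0)
t = 4137 (t = 7*591 = 4137)
m(q, o) = (-4137 + o)/q (m(q, o) = (o - 1*4137)/(q + 0) = (o - 4137)/q = (-4137 + o)/q)
-184156 + m(690, sqrt(48 + 126)) = -184156 + (-4137 + sqrt(48 + 126))/690 = -184156 + (-4137 + sqrt(174))/690 = -184156 + (-1379/230 + sqrt(174)/690) = -42357259/230 + sqrt(174)/690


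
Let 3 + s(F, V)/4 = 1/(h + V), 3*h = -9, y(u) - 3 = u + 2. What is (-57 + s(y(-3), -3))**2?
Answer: 43681/9 ≈ 4853.4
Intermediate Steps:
y(u) = 5 + u (y(u) = 3 + (u + 2) = 3 + (2 + u) = 5 + u)
h = -3 (h = (1/3)*(-9) = -3)
s(F, V) = -12 + 4/(-3 + V)
(-57 + s(y(-3), -3))**2 = (-57 + 4*(10 - 3*(-3))/(-3 - 3))**2 = (-57 + 4*(10 + 9)/(-6))**2 = (-57 + 4*(-1/6)*19)**2 = (-57 - 38/3)**2 = (-209/3)**2 = 43681/9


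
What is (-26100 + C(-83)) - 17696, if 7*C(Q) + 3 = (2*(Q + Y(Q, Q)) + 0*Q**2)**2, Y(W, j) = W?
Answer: -196351/7 ≈ -28050.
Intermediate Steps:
C(Q) = -3/7 + 16*Q**2/7 (C(Q) = -3/7 + (2*(Q + Q) + 0*Q**2)**2/7 = -3/7 + (2*(2*Q) + 0)**2/7 = -3/7 + (4*Q + 0)**2/7 = -3/7 + (4*Q)**2/7 = -3/7 + (16*Q**2)/7 = -3/7 + 16*Q**2/7)
(-26100 + C(-83)) - 17696 = (-26100 + (-3/7 + (16/7)*(-83)**2)) - 17696 = (-26100 + (-3/7 + (16/7)*6889)) - 17696 = (-26100 + (-3/7 + 110224/7)) - 17696 = (-26100 + 110221/7) - 17696 = -72479/7 - 17696 = -196351/7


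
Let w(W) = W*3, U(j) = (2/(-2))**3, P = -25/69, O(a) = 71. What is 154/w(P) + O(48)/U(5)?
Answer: -5317/25 ≈ -212.68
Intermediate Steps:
P = -25/69 (P = -25*1/69 = -25/69 ≈ -0.36232)
U(j) = -1 (U(j) = (2*(-1/2))**3 = (-1)**3 = -1)
w(W) = 3*W
154/w(P) + O(48)/U(5) = 154/((3*(-25/69))) + 71/(-1) = 154/(-25/23) + 71*(-1) = 154*(-23/25) - 71 = -3542/25 - 71 = -5317/25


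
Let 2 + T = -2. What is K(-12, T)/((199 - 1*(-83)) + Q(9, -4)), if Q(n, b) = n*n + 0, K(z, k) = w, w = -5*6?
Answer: -10/121 ≈ -0.082645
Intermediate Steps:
T = -4 (T = -2 - 2 = -4)
w = -30
K(z, k) = -30
Q(n, b) = n² (Q(n, b) = n² + 0 = n²)
K(-12, T)/((199 - 1*(-83)) + Q(9, -4)) = -30/((199 - 1*(-83)) + 9²) = -30/((199 + 83) + 81) = -30/(282 + 81) = -30/363 = -30*1/363 = -10/121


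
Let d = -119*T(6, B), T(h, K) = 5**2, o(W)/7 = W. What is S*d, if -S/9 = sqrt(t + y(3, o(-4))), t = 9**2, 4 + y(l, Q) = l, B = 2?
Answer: 107100*sqrt(5) ≈ 2.3948e+5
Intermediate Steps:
o(W) = 7*W
y(l, Q) = -4 + l
T(h, K) = 25
t = 81
d = -2975 (d = -119*25 = -2975)
S = -36*sqrt(5) (S = -9*sqrt(81 + (-4 + 3)) = -9*sqrt(81 - 1) = -36*sqrt(5) ≈ -80.498)
S*d = -36*sqrt(5)*(-2975) = 107100*sqrt(5)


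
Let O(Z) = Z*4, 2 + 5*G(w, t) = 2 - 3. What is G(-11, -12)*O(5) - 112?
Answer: -124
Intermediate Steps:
G(w, t) = -⅗ (G(w, t) = -⅖ + (2 - 3)/5 = -⅖ + (⅕)*(-1) = -⅖ - ⅕ = -⅗)
O(Z) = 4*Z
G(-11, -12)*O(5) - 112 = -12*5/5 - 112 = -⅗*20 - 112 = -12 - 112 = -124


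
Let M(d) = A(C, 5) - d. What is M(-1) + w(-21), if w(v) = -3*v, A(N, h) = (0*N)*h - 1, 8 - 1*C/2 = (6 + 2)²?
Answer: 63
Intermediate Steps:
C = -112 (C = 16 - 2*(6 + 2)² = 16 - 2*8² = 16 - 2*64 = 16 - 128 = -112)
A(N, h) = -1 (A(N, h) = 0*h - 1 = 0 - 1 = -1)
M(d) = -1 - d
M(-1) + w(-21) = (-1 - 1*(-1)) - 3*(-21) = (-1 + 1) + 63 = 0 + 63 = 63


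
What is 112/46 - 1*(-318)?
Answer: 7370/23 ≈ 320.43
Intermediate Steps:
112/46 - 1*(-318) = 112*(1/46) + 318 = 56/23 + 318 = 7370/23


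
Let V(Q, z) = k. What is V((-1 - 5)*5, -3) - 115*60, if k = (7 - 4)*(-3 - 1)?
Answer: -6912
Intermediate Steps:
k = -12 (k = 3*(-4) = -12)
V(Q, z) = -12
V((-1 - 5)*5, -3) - 115*60 = -12 - 115*60 = -12 - 6900 = -6912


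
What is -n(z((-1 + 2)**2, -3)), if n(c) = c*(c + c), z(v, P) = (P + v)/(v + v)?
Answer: -2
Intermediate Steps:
z(v, P) = (P + v)/(2*v) (z(v, P) = (P + v)/((2*v)) = (P + v)*(1/(2*v)) = (P + v)/(2*v))
n(c) = 2*c**2 (n(c) = c*(2*c) = 2*c**2)
-n(z((-1 + 2)**2, -3)) = -2*((-3 + (-1 + 2)**2)/(2*((-1 + 2)**2)))**2 = -2*((-3 + 1**2)/(2*(1**2)))**2 = -2*((1/2)*(-3 + 1)/1)**2 = -2*((1/2)*1*(-2))**2 = -2*(-1)**2 = -2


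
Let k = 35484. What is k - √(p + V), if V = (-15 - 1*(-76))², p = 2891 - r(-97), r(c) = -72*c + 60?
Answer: 35484 - 12*I*√3 ≈ 35484.0 - 20.785*I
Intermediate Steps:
r(c) = 60 - 72*c
p = -4153 (p = 2891 - (60 - 72*(-97)) = 2891 - (60 + 6984) = 2891 - 1*7044 = 2891 - 7044 = -4153)
V = 3721 (V = (-15 + 76)² = 61² = 3721)
k - √(p + V) = 35484 - √(-4153 + 3721) = 35484 - √(-432) = 35484 - 12*I*√3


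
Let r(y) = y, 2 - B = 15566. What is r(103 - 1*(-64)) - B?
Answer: 15731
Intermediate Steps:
B = -15564 (B = 2 - 1*15566 = 2 - 15566 = -15564)
r(103 - 1*(-64)) - B = (103 - 1*(-64)) - 1*(-15564) = (103 + 64) + 15564 = 167 + 15564 = 15731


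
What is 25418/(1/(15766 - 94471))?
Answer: -2000523690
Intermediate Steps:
25418/(1/(15766 - 94471)) = 25418/(1/(-78705)) = 25418/(-1/78705) = 25418*(-78705) = -2000523690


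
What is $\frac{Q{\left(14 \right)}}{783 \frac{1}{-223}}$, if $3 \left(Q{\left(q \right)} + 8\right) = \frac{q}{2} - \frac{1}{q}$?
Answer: $\frac{53297}{32886} \approx 1.6207$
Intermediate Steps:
$Q{\left(q \right)} = -8 - \frac{1}{3 q} + \frac{q}{6}$ ($Q{\left(q \right)} = -8 + \frac{\frac{q}{2} - \frac{1}{q}}{3} = -8 + \left(- \frac{1}{3 q} + \frac{q}{6}\right) = -8 - \frac{1}{3 q} + \frac{q}{6}$)
$\frac{Q{\left(14 \right)}}{783 \frac{1}{-223}} = \frac{\frac{1}{6} \cdot \frac{1}{14} \left(-2 + 14 \left(-48 + 14\right)\right)}{783 \frac{1}{-223}} = \frac{\frac{1}{6} \cdot \frac{1}{14} \left(-2 + 14 \left(-34\right)\right)}{783 \left(- \frac{1}{223}\right)} = \frac{\frac{1}{6} \cdot \frac{1}{14} \left(-2 - 476\right)}{- \frac{783}{223}} = \frac{1}{6} \cdot \frac{1}{14} \left(-478\right) \left(- \frac{223}{783}\right) = \left(- \frac{239}{42}\right) \left(- \frac{223}{783}\right) = \frac{53297}{32886}$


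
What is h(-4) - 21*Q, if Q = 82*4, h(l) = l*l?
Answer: -6872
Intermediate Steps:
h(l) = l²
Q = 328
h(-4) - 21*Q = (-4)² - 21*328 = 16 - 6888 = -6872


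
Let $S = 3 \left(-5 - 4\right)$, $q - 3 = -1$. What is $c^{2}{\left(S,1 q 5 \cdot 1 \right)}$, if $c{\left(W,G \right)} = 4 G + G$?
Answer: $2500$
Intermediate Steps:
$q = 2$ ($q = 3 - 1 = 2$)
$S = -27$ ($S = 3 \left(-9\right) = -27$)
$c{\left(W,G \right)} = 5 G$
$c^{2}{\left(S,1 q 5 \cdot 1 \right)} = \left(5 \cdot 1 \cdot 2 \cdot 5 \cdot 1\right)^{2} = \left(5 \cdot 2 \cdot 5\right)^{2} = \left(5 \cdot 10\right)^{2} = 50^{2} = 2500$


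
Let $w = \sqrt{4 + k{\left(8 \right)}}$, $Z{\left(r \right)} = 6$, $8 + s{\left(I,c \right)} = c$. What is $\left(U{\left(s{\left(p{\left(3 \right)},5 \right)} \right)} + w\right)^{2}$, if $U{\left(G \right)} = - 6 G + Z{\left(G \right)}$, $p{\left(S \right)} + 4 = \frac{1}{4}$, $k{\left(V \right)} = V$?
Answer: $588 + 96 \sqrt{3} \approx 754.28$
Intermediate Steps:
$p{\left(S \right)} = - \frac{15}{4}$ ($p{\left(S \right)} = -4 + \frac{1}{4} = - \frac{15}{4}$)
$s{\left(I,c \right)} = -8 + c$
$w = 2 \sqrt{3}$ ($w = \sqrt{4 + 8} = \sqrt{12} = 2 \sqrt{3} \approx 3.4641$)
$U{\left(G \right)} = 6 - 6 G$ ($U{\left(G \right)} = - 6 G + 6 = 6 - 6 G$)
$\left(U{\left(s{\left(p{\left(3 \right)},5 \right)} \right)} + w\right)^{2} = \left(\left(6 - 6 \left(-8 + 5\right)\right) + 2 \sqrt{3}\right)^{2} = \left(\left(6 - -18\right) + 2 \sqrt{3}\right)^{2} = \left(\left(6 + 18\right) + 2 \sqrt{3}\right)^{2} = \left(24 + 2 \sqrt{3}\right)^{2}$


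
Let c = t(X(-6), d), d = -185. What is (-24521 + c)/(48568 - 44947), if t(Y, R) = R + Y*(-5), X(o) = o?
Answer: -24676/3621 ≈ -6.8147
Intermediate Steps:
t(Y, R) = R - 5*Y
c = -155 (c = -185 - 5*(-6) = -185 + 30 = -155)
(-24521 + c)/(48568 - 44947) = (-24521 - 155)/(48568 - 44947) = -24676/3621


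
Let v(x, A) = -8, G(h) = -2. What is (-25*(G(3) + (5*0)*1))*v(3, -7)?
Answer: -400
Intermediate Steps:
(-25*(G(3) + (5*0)*1))*v(3, -7) = -25*(-2 + (5*0)*1)*(-8) = -25*(-2 + 0*1)*(-8) = -25*(-2 + 0)*(-8) = -25*(-2)*(-8) = 50*(-8) = -400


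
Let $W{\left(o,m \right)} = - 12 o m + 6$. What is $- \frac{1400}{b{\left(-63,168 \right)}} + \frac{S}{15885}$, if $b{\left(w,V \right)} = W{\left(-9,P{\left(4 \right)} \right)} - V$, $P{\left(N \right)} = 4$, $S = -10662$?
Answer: $- \frac{279086}{47655} \approx -5.8564$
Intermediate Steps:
$W{\left(o,m \right)} = 6 - 12 m o$ ($W{\left(o,m \right)} = - 12 m o + 6 = 6 - 12 m o$)
$b{\left(w,V \right)} = 438 - V$ ($b{\left(w,V \right)} = \left(6 - 48 \left(-9\right)\right) - V = \left(6 + 432\right) - V = 438 - V$)
$- \frac{1400}{b{\left(-63,168 \right)}} + \frac{S}{15885} = - \frac{1400}{438 - 168} - \frac{10662}{15885} = - \frac{1400}{438 - 168} - \frac{3554}{5295} = - \frac{1400}{270} - \frac{3554}{5295} = \left(-1400\right) \frac{1}{270} - \frac{3554}{5295} = - \frac{140}{27} - \frac{3554}{5295} = - \frac{279086}{47655}$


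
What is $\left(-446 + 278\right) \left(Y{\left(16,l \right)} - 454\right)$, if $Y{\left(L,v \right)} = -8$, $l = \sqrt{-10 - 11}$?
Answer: $77616$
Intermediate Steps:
$l = i \sqrt{21}$ ($l = \sqrt{-21} = i \sqrt{21} \approx 4.5826 i$)
$\left(-446 + 278\right) \left(Y{\left(16,l \right)} - 454\right) = \left(-446 + 278\right) \left(-8 - 454\right) = \left(-168\right) \left(-462\right) = 77616$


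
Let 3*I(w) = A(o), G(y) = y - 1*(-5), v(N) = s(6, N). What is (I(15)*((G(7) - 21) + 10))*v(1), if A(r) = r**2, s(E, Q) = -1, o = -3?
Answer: -3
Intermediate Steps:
v(N) = -1
G(y) = 5 + y (G(y) = y + 5 = 5 + y)
I(w) = 3 (I(w) = (1/3)*(-3)**2 = (1/3)*9 = 3)
(I(15)*((G(7) - 21) + 10))*v(1) = (3*(((5 + 7) - 21) + 10))*(-1) = (3*((12 - 21) + 10))*(-1) = (3*(-9 + 10))*(-1) = (3*1)*(-1) = 3*(-1) = -3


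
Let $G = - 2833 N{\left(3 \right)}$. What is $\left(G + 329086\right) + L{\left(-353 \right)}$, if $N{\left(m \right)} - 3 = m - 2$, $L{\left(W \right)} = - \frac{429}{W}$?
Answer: $\frac{112167591}{353} \approx 3.1776 \cdot 10^{5}$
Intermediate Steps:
$N{\left(m \right)} = 1 + m$ ($N{\left(m \right)} = 3 + \left(m - 2\right) = 3 + \left(-2 + m\right) = 1 + m$)
$G = -11332$ ($G = - 2833 \left(1 + 3\right) = \left(-2833\right) 4 = -11332$)
$\left(G + 329086\right) + L{\left(-353 \right)} = \left(-11332 + 329086\right) - \frac{429}{-353} = 317754 - - \frac{429}{353} = 317754 + \frac{429}{353} = \frac{112167591}{353}$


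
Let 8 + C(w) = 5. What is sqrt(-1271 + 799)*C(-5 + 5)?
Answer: -6*I*sqrt(118) ≈ -65.177*I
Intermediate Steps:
C(w) = -3 (C(w) = -8 + 5 = -3)
sqrt(-1271 + 799)*C(-5 + 5) = sqrt(-1271 + 799)*(-3) = sqrt(-472)*(-3) = (2*I*sqrt(118))*(-3) = -6*I*sqrt(118)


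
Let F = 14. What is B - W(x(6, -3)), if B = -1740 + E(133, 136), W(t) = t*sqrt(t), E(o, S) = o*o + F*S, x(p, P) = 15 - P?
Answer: 17853 - 54*sqrt(2) ≈ 17777.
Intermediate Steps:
E(o, S) = o**2 + 14*S (E(o, S) = o*o + 14*S = o**2 + 14*S)
W(t) = t**(3/2)
B = 17853 (B = -1740 + (133**2 + 14*136) = -1740 + (17689 + 1904) = -1740 + 19593 = 17853)
B - W(x(6, -3)) = 17853 - (15 - 1*(-3))**(3/2) = 17853 - (15 + 3)**(3/2) = 17853 - 18**(3/2) = 17853 - 54*sqrt(2)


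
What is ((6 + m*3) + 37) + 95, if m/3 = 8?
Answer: 210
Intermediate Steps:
m = 24 (m = 3*8 = 24)
((6 + m*3) + 37) + 95 = ((6 + 24*3) + 37) + 95 = ((6 + 72) + 37) + 95 = (78 + 37) + 95 = 115 + 95 = 210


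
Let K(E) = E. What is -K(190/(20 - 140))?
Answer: 19/12 ≈ 1.5833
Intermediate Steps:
-K(190/(20 - 140)) = -190/(20 - 140) = -190/(-120) = -190*(-1)/120 = -1*(-19/12) = 19/12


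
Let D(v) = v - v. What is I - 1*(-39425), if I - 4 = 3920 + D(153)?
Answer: 43349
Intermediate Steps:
D(v) = 0
I = 3924 (I = 4 + (3920 + 0) = 4 + 3920 = 3924)
I - 1*(-39425) = 3924 - 1*(-39425) = 3924 + 39425 = 43349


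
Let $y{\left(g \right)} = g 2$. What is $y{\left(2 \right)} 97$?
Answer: $388$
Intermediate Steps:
$y{\left(g \right)} = 2 g$
$y{\left(2 \right)} 97 = 2 \cdot 2 \cdot 97 = 4 \cdot 97 = 388$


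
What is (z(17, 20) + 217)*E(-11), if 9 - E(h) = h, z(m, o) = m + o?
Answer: 5080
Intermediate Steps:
E(h) = 9 - h
(z(17, 20) + 217)*E(-11) = ((17 + 20) + 217)*(9 - 1*(-11)) = (37 + 217)*(9 + 11) = 254*20 = 5080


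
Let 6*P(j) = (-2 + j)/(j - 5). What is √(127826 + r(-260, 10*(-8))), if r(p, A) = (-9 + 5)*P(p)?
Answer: √80788811070/795 ≈ 357.53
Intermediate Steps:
P(j) = (-2 + j)/(6*(-5 + j)) (P(j) = ((-2 + j)/(j - 5))/6 = ((-2 + j)/(-5 + j))/6 = (-2 + j)/(6*(-5 + j)))
r(p, A) = -2*(-2 + p)/(3*(-5 + p)) (r(p, A) = (-9 + 5)*((-2 + p)/(6*(-5 + p))) = -2*(-2 + p)/(3*(-5 + p)))
√(127826 + r(-260, 10*(-8))) = √(127826 + 2*(2 - 1*(-260))/(3*(-5 - 260))) = √(127826 + (⅔)*(2 + 260)/(-265)) = √(127826 + (⅔)*(-1/265)*262) = √(127826 - 524/795) = √(101621146/795) = √80788811070/795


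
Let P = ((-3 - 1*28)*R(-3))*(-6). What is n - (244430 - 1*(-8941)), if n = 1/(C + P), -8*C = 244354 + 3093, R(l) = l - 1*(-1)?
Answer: -63449925941/250423 ≈ -2.5337e+5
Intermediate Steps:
R(l) = 1 + l (R(l) = l + 1 = 1 + l)
C = -247447/8 (C = -(244354 + 3093)/8 = -1/8*247447 = -247447/8 ≈ -30931.)
P = -372 (P = ((-3 - 1*28)*(1 - 3))*(-6) = ((-3 - 28)*(-2))*(-6) = -31*(-2)*(-6) = 62*(-6) = -372)
n = -8/250423 (n = 1/(-247447/8 - 372) = 1/(-250423/8) = -8/250423 ≈ -3.1946e-5)
n - (244430 - 1*(-8941)) = -8/250423 - (244430 - 1*(-8941)) = -8/250423 - (244430 + 8941) = -8/250423 - 1*253371 = -8/250423 - 253371 = -63449925941/250423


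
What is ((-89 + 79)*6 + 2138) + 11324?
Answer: 13402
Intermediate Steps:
((-89 + 79)*6 + 2138) + 11324 = (-10*6 + 2138) + 11324 = (-60 + 2138) + 11324 = 2078 + 11324 = 13402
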